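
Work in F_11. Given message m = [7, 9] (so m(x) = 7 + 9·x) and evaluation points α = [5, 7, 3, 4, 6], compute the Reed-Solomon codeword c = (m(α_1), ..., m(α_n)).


c = [8, 4, 1, 10, 6]

Message polynomial: m(x) = 7 + 9·x (mod 11).
For each evaluation point α_i, compute m(α_i) mod 11:
  α_1 = 5: Horner steps 9 → 8, so m(5) = 8.
  α_2 = 7: Horner steps 9 → 4, so m(7) = 4.
  α_3 = 3: Horner steps 9 → 1, so m(3) = 1.
  α_4 = 4: Horner steps 9 → 10, so m(4) = 10.
  α_5 = 6: Horner steps 9 → 6, so m(6) = 6.
Codeword c = [8, 4, 1, 10, 6] ∈ F_11^5.


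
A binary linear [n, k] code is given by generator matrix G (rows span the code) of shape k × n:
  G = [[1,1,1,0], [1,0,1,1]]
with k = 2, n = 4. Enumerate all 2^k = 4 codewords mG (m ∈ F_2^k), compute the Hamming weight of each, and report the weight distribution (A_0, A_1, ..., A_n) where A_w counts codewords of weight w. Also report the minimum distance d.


Weight distribution: A_0 = 1, A_2 = 1, A_3 = 2. Minimum distance d = 2.

Enumerate all 2^2 = 4 messages m ∈ F_2^2.
For each, compute codeword c = mG in F_2^4, then tally its weight.
  m = 00 → c = 0000, weight = 0.
  m = 10 → c = 1110, weight = 3.
  m = 01 → c = 1011, weight = 3.
  m = 11 → c = 0101, weight = 2.
Tally weights:
  weight 0: 1 codewords.
  weight 2: 1 codewords.
  weight 3: 2 codewords.
Minimum distance d = smallest w > 0 with A_w > 0 = 2.
Sanity: Σ A_w = 4 = 2^2 = 4 ✓.


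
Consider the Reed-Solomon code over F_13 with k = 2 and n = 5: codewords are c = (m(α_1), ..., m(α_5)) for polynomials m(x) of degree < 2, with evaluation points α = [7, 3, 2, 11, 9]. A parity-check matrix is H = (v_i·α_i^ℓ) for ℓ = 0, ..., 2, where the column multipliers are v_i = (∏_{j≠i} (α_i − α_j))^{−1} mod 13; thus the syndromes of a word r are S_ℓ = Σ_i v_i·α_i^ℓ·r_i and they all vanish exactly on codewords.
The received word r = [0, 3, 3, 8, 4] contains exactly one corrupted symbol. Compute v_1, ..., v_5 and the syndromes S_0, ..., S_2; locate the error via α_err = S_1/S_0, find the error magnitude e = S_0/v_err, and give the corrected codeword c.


S = (8, 11, 7), error at position 2, error magnitude e = 11, c = [0, 5, 3, 8, 4].

Step 1: column multipliers v_i = (∏_{j≠i}(α_i − α_j))^{−1} mod 13.
  i = 1 (α = 7): (7−3)(7−2)(7−11)(7−9) = 4·5·(−4)·(−2) = 160 ≡ 4, so v_1 = 4^{−1} = 10 (mod 13).
  i = 2 (α = 3): (3−7)(3−2)(3−11)(3−9) = (−4)·1·(−8)·(−6) = −192 ≡ 3, so v_2 = 3^{−1} = 9 (mod 13).
  i = 3 (α = 2): (2−7)(2−3)(2−11)(2−9) = (−5)·(−1)·(−9)·(−7) = 315 ≡ 3, so v_3 = 3^{−1} = 9 (mod 13).
  i = 4 (α = 11): (11−7)(11−3)(11−2)(11−9) = 4·8·9·2 = 576 ≡ 4, so v_4 = 4^{−1} = 10 (mod 13).
  i = 5 (α = 9): (9−7)(9−3)(9−2)(9−11) = 2·6·7·(−2) = −168 ≡ 1, so v_5 = 1^{−1} = 1 (mod 13).
  v = [10, 9, 9, 10, 1].
Step 2: syndromes of r = [0, 3, 3, 8, 4] (all sums mod 13).
  S_0 = Σ v_i r_i = 10·0 + 9·3 + 9·3 + 10·8 + 1·4 = 138 ≡ 8.
  S_1 = Σ v_i α_i r_i = 10·7·0 + 9·3·3 + 9·2·3 + 10·11·8 + 1·9·4 = 1051 ≡ 11.
  α_i^2 mod 13 = [10, 9, 4, 4, 3].
  S_2 = Σ v_i α_i^2 r_i = 10·10·0 + 9·9·3 + 9·4·3 + 10·4·8 + 1·3·4 = 683 ≡ 7.
  S = (8, 11, 7) ≠ 0, so r is not a codeword (an error is present).
Step 3: locate the error. For a single error e at position i, S_ℓ = v_i·e·α_i^ℓ, so α_err = S_1/S_0.
  S_0^{−1} = 8^{−1} = 5 (mod 13), so α_err = 11·5 = 55 ≡ 3 = α_2. Error position i = 2.
  Consistency check: S_2/S_1 = 7·6 = 42 ≡ 3 = α_err ✓ (single-error assumption holds).
Step 4: error magnitude e = S_0/v_2 = S_0·∏_{j≠2}(α_2 − α_j) = 8·3 = 24 ≡ 11 (mod 13).
Step 5: correct position 2: c_2 = r_2 − e = 3 − 11 ≡ 5 (mod 13). Hence c = [0, 5, 3, 8, 4].
  Check: interpolating c through the α_i gives m(x) = 12 + 2·x (degree < 2) with m(α_i) = c_i for every i, so c is indeed a codeword.


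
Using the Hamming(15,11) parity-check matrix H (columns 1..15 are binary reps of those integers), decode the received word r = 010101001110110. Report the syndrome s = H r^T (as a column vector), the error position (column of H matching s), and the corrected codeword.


s = (1, 0, 1, 1)^T, error position = 11, corrected codeword c = 010101001100110

Compute s = H r^T mod 2 one row at a time:
  s_1 = 0 + 1 + 1 + 1 + 0 + 1 + 1 + 0 = 5 ≡ 1 (mod 2).
  s_2 = 1 + 0 + 1 + 0 + 0 + 1 + 1 + 0 = 4 ≡ 0 (mod 2).
  s_3 = 1 + 0 + 1 + 0 + 1 + 1 + 1 + 0 = 5 ≡ 1 (mod 2).
  s_4 = 0 + 0 + 0 + 0 + 1 + 1 + 1 + 0 = 3 ≡ 1 (mod 2).
s = (1, 0, 1, 1)^T — this equals column 11 of H (binary 1011), so error is at position 11.
Correct: flip bit 11 of r = 010101001110110 to get c = 010101001100110.


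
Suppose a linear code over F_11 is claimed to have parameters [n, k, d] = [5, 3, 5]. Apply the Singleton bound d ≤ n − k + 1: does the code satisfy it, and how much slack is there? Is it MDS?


Singleton RHS = n − k + 1 = 3, slack = -2, bound violated (no such code; not MDS).

Singleton bound: d ≤ n − k + 1.
Here n = 5, k = 3, so n − k + 1 = 3.
Given d = 5, check d ≤ 3: NO.
Slack = (n − k + 1) − d = -2.
The slack is negative: d = 5 exceeds n − k + 1 = 3 by 2, so the Singleton bound is violated and no linear [5, 3, 5]_11 code can exist. In particular it is not MDS (MDS requires d = n − k + 1 exactly).
Description: the claimed parameters are [5, 3, 5]_11; such a code would be impossible (violates the Singleton bound).


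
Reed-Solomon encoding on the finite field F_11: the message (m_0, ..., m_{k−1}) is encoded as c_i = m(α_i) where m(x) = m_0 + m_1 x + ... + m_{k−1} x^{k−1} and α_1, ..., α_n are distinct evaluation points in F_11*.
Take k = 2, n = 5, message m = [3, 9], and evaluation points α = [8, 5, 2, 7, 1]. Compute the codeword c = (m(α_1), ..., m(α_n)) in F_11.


c = [9, 4, 10, 0, 1]

Message polynomial: m(x) = 3 + 9·x (mod 11).
For each evaluation point α_i, compute m(α_i) mod 11:
  α_1 = 8: Horner steps 9 → 9, so m(8) = 9.
  α_2 = 5: Horner steps 9 → 4, so m(5) = 4.
  α_3 = 2: Horner steps 9 → 10, so m(2) = 10.
  α_4 = 7: Horner steps 9 → 0, so m(7) = 0.
  α_5 = 1: Horner steps 9 → 1, so m(1) = 1.
Codeword c = [9, 4, 10, 0, 1] ∈ F_11^5.


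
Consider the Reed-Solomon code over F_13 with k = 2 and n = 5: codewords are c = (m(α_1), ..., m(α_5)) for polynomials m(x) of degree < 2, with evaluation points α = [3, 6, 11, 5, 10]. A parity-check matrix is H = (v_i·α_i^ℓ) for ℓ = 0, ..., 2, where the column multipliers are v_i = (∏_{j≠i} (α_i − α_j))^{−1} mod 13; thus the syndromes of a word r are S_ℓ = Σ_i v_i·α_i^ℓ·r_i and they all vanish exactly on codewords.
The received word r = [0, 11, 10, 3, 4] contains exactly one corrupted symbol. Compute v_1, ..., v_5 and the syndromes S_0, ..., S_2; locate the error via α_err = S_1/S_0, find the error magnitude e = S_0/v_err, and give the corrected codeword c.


S = (4, 5, 3), error at position 3, error magnitude e = 11, c = [0, 11, 12, 3, 4].

Step 1: column multipliers v_i = (∏_{j≠i}(α_i − α_j))^{−1} mod 13.
  i = 1 (α = 3): (3−6)(3−11)(3−5)(3−10) = (−3)·(−8)·(−2)·(−7) = 336 ≡ 11, so v_1 = 11^{−1} = 6 (mod 13).
  i = 2 (α = 6): (6−3)(6−11)(6−5)(6−10) = 3·(−5)·1·(−4) = 60 ≡ 8, so v_2 = 8^{−1} = 5 (mod 13).
  i = 3 (α = 11): (11−3)(11−6)(11−5)(11−10) = 8·5·6·1 = 240 ≡ 6, so v_3 = 6^{−1} = 11 (mod 13).
  i = 4 (α = 5): (5−3)(5−6)(5−11)(5−10) = 2·(−1)·(−6)·(−5) = −60 ≡ 5, so v_4 = 5^{−1} = 8 (mod 13).
  i = 5 (α = 10): (10−3)(10−6)(10−11)(10−5) = 7·4·(−1)·5 = −140 ≡ 3, so v_5 = 3^{−1} = 9 (mod 13).
  v = [6, 5, 11, 8, 9].
Step 2: syndromes of r = [0, 11, 10, 3, 4] (all sums mod 13).
  S_0 = Σ v_i r_i = 6·0 + 5·11 + 11·10 + 8·3 + 9·4 = 225 ≡ 4.
  S_1 = Σ v_i α_i r_i = 6·3·0 + 5·6·11 + 11·11·10 + 8·5·3 + 9·10·4 = 2020 ≡ 5.
  α_i^2 mod 13 = [9, 10, 4, 12, 9].
  S_2 = Σ v_i α_i^2 r_i = 6·9·0 + 5·10·11 + 11·4·10 + 8·12·3 + 9·9·4 = 1602 ≡ 3.
  S = (4, 5, 3) ≠ 0, so r is not a codeword (an error is present).
Step 3: locate the error. For a single error e at position i, S_ℓ = v_i·e·α_i^ℓ, so α_err = S_1/S_0.
  S_0^{−1} = 4^{−1} = 10 (mod 13), so α_err = 5·10 = 50 ≡ 11 = α_3. Error position i = 3.
  Consistency check: S_2/S_1 = 3·8 = 24 ≡ 11 = α_err ✓ (single-error assumption holds).
Step 4: error magnitude e = S_0/v_3 = S_0·∏_{j≠3}(α_3 − α_j) = 4·6 = 24 ≡ 11 (mod 13).
Step 5: correct position 3: c_3 = r_3 − e = 10 − 11 ≡ 12 (mod 13). Hence c = [0, 11, 12, 3, 4].
  Check: interpolating c through the α_i gives m(x) = 2 + 8·x (degree < 2) with m(α_i) = c_i for every i, so c is indeed a codeword.


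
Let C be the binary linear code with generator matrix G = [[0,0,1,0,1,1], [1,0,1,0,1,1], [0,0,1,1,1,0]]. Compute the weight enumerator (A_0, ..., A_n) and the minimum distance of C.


Weight distribution: A_0 = 1, A_1 = 1, A_2 = 1, A_3 = 3, A_4 = 2. Minimum distance d = 1.

Enumerate all 2^3 = 8 messages m ∈ F_2^3.
For each, compute codeword c = mG in F_2^6, then tally its weight.
  m = 000 → c = 000000, weight = 0.
  m = 100 → c = 001011, weight = 3.
  m = 010 → c = 101011, weight = 4.
  m = 110 → c = 100000, weight = 1.
  m = 001 → c = 001110, weight = 3.
  m = 101 → c = 000101, weight = 2.
  m = 011 → c = 100101, weight = 3.
  m = 111 → c = 101110, weight = 4.
Tally weights:
  weight 0: 1 codewords.
  weight 1: 1 codewords.
  weight 2: 1 codewords.
  weight 3: 3 codewords.
  weight 4: 2 codewords.
Minimum distance d = smallest w > 0 with A_w > 0 = 1.
Sanity: Σ A_w = 8 = 2^3 = 8 ✓.


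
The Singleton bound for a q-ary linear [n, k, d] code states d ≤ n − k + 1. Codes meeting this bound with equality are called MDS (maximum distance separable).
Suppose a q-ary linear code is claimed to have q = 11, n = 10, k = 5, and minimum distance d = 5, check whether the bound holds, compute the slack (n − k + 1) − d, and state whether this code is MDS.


Singleton RHS = n − k + 1 = 6, slack = 1, bound satisfied, not MDS.

Singleton bound: d ≤ n − k + 1.
Here n = 10, k = 5, so n − k + 1 = 6.
Given d = 5, check d ≤ 6: YES.
Slack = (n − k + 1) − d = 1.
The code is NOT MDS (slack = 1 > 0).
Description: the claimed parameters are [10, 5, 5]_11; such a code would be non-MDS.


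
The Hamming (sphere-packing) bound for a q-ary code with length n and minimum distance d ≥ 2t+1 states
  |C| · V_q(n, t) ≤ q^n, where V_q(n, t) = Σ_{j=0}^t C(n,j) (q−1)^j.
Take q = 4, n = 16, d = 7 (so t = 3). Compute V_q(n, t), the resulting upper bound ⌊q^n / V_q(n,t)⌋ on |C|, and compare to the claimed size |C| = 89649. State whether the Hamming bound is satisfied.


V_q(n, t) = 16249, q^n = 4294967296, Hamming bound = 264321, |C| = 89649 ≤ bound (satisfied).

Step 1: Compute V_q(n, t) = Σ_{j=0}^3 C(n, j) (q−1)^j.
  j = 0: C(16,0)·(3)^0 = 1·1 = 1.
  j = 1: C(16,1)·(3)^1 = 16·3 = 48.
  j = 2: C(16,2)·(3)^2 = 120·9 = 1080.
  j = 3: C(16,3)·(3)^3 = 560·27 = 15120.
  V_q(n, t) = 1 + 48 + 1080 + 15120 = 16249.
Step 2: q^n = 4^16 = 4294967296.
Step 3: Hamming bound ⌊q^n / V_q(n,t)⌋ = ⌊4294967296/16249⌋ = 264321.
Step 4: Compare |C| = 89649 to 264321: satisfied.
The claimed |C| lies below the Hamming bound.


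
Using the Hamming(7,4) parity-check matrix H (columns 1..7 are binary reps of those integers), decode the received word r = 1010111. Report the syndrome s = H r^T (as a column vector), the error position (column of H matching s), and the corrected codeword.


s = (1, 1, 0)^T, error position = 6, corrected codeword c = 1010101

Compute s = H r^T mod 2 one row at a time:
  s_1 = 0 + 1 + 1 + 1 = 3 ≡ 1 (mod 2).
  s_2 = 0 + 1 + 1 + 1 = 3 ≡ 1 (mod 2).
  s_3 = 1 + 1 + 1 + 1 = 4 ≡ 0 (mod 2).
s = (1, 1, 0)^T — this equals column 6 of H (binary 110), so error is at position 6.
Correct: flip bit 6 of r = 1010111 to get c = 1010101.


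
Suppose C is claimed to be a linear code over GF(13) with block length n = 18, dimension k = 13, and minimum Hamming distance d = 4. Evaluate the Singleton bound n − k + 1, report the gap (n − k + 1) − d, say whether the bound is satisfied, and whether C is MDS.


Singleton RHS = n − k + 1 = 6, slack = 2, bound satisfied, not MDS.

Singleton bound: d ≤ n − k + 1.
Here n = 18, k = 13, so n − k + 1 = 6.
Given d = 4, check d ≤ 6: YES.
Slack = (n − k + 1) − d = 2.
The code is NOT MDS (slack = 2 > 0).
Description: the claimed parameters are [18, 13, 4]_13; such a code would be non-MDS.


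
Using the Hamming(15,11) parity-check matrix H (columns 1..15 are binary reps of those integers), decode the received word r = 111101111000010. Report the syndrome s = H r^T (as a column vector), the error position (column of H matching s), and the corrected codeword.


s = (1, 0, 1, 0)^T, error position = 10, corrected codeword c = 111101111100010

Compute s = H r^T mod 2 one row at a time:
  s_1 = 1 + 1 + 0 + 0 + 0 + 0 + 1 + 0 = 3 ≡ 1 (mod 2).
  s_2 = 1 + 0 + 1 + 1 + 0 + 0 + 1 + 0 = 4 ≡ 0 (mod 2).
  s_3 = 1 + 1 + 1 + 1 + 0 + 0 + 1 + 0 = 5 ≡ 1 (mod 2).
  s_4 = 1 + 1 + 0 + 1 + 1 + 0 + 0 + 0 = 4 ≡ 0 (mod 2).
s = (1, 0, 1, 0)^T — this equals column 10 of H (binary 1010), so error is at position 10.
Correct: flip bit 10 of r = 111101111000010 to get c = 111101111100010.


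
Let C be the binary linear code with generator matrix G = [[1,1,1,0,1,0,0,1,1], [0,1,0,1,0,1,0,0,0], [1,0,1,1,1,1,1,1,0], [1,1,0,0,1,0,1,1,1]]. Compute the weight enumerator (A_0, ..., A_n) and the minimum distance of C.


Weight distribution: A_0 = 1, A_2 = 3, A_3 = 1, A_4 = 1, A_5 = 4, A_6 = 3, A_7 = 3. Minimum distance d = 2.

Enumerate all 2^4 = 16 messages m ∈ F_2^4.
For each, compute codeword c = mG in F_2^9, then tally its weight.
  m = 0000 → c = 000000000, weight = 0.
  m = 1000 → c = 111010011, weight = 6.
  m = 0100 → c = 010101000, weight = 3.
  m = 1100 → c = 101111011, weight = 7.
  m = 0010 → c = 101111110, weight = 7.
  m = 1010 → c = 010101101, weight = 5.
  m = 0110 → c = 111010110, weight = 6.
  m = 1110 → c = 000000101, weight = 2.
  m = 0001 → c = 110010111, weight = 6.
  m = 1001 → c = 001000100, weight = 2.
  m = 0101 → c = 100111111, weight = 7.
  m = 1101 → c = 011101100, weight = 5.
  m = 0011 → c = 011101001, weight = 5.
  m = 1011 → c = 100111010, weight = 5.
  m = 0111 → c = 001000001, weight = 2.
  m = 1111 → c = 110010010, weight = 4.
Tally weights:
  weight 0: 1 codewords.
  weight 2: 3 codewords.
  weight 3: 1 codewords.
  weight 4: 1 codewords.
  weight 5: 4 codewords.
  weight 6: 3 codewords.
  weight 7: 3 codewords.
Minimum distance d = smallest w > 0 with A_w > 0 = 2.
Sanity: Σ A_w = 16 = 2^4 = 16 ✓.


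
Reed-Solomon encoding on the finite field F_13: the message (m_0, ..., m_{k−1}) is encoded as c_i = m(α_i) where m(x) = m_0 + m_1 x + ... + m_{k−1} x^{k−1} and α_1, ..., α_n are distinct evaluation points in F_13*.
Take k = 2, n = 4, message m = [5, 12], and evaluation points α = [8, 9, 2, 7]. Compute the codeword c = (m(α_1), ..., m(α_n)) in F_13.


c = [10, 9, 3, 11]

Message polynomial: m(x) = 5 + 12·x (mod 13).
For each evaluation point α_i, compute m(α_i) mod 13:
  α_1 = 8: Horner steps 12 → 10, so m(8) = 10.
  α_2 = 9: Horner steps 12 → 9, so m(9) = 9.
  α_3 = 2: Horner steps 12 → 3, so m(2) = 3.
  α_4 = 7: Horner steps 12 → 11, so m(7) = 11.
Codeword c = [10, 9, 3, 11] ∈ F_13^4.


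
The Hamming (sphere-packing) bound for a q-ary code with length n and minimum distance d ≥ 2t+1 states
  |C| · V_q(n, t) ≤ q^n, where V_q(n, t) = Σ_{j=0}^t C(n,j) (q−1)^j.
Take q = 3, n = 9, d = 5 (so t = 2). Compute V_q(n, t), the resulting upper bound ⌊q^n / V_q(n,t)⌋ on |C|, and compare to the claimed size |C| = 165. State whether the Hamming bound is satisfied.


V_q(n, t) = 163, q^n = 19683, Hamming bound = 120, |C| = 165 > bound (violated).

Step 1: Compute V_q(n, t) = Σ_{j=0}^2 C(n, j) (q−1)^j.
  j = 0: C(9,0)·(2)^0 = 1·1 = 1.
  j = 1: C(9,1)·(2)^1 = 9·2 = 18.
  j = 2: C(9,2)·(2)^2 = 36·4 = 144.
  V_q(n, t) = 1 + 18 + 144 = 163.
Step 2: q^n = 3^9 = 19683.
Step 3: Hamming bound ⌊q^n / V_q(n,t)⌋ = ⌊19683/163⌋ = 120.
Step 4: Compare |C| = 165 to 120: violated.
The claimed |C| lies above the Hamming bound, so no 3-ary code of length 9 with d ≥ 5 can have 165 codewords.


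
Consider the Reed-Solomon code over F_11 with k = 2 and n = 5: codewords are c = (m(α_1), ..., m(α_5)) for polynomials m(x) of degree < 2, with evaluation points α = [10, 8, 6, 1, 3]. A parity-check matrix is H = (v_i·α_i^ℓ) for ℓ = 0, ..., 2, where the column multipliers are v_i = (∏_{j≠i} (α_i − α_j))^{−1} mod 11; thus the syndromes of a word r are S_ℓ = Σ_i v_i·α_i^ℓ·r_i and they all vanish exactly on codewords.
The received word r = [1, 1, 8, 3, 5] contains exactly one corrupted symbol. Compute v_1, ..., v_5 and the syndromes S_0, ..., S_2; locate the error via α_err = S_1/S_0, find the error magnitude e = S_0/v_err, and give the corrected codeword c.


S = (8, 9, 6), error at position 2, error magnitude e = 2, c = [1, 10, 8, 3, 5].

Step 1: column multipliers v_i = (∏_{j≠i}(α_i − α_j))^{−1} mod 11.
  i = 1 (α = 10): (10−8)(10−6)(10−1)(10−3) = 2·4·9·7 = 504 ≡ 9, so v_1 = 9^{−1} = 5 (mod 11).
  i = 2 (α = 8): (8−10)(8−6)(8−1)(8−3) = (−2)·2·7·5 = −140 ≡ 3, so v_2 = 3^{−1} = 4 (mod 11).
  i = 3 (α = 6): (6−10)(6−8)(6−1)(6−3) = (−4)·(−2)·5·3 = 120 ≡ 10, so v_3 = 10^{−1} = 10 (mod 11).
  i = 4 (α = 1): (1−10)(1−8)(1−6)(1−3) = (−9)·(−7)·(−5)·(−2) = 630 ≡ 3, so v_4 = 3^{−1} = 4 (mod 11).
  i = 5 (α = 3): (3−10)(3−8)(3−6)(3−1) = (−7)·(−5)·(−3)·2 = −210 ≡ 10, so v_5 = 10^{−1} = 10 (mod 11).
  v = [5, 4, 10, 4, 10].
Step 2: syndromes of r = [1, 1, 8, 3, 5] (all sums mod 11).
  S_0 = Σ v_i r_i = 5·1 + 4·1 + 10·8 + 4·3 + 10·5 = 151 ≡ 8.
  S_1 = Σ v_i α_i r_i = 5·10·1 + 4·8·1 + 10·6·8 + 4·1·3 + 10·3·5 = 724 ≡ 9.
  α_i^2 mod 11 = [1, 9, 3, 1, 9].
  S_2 = Σ v_i α_i^2 r_i = 5·1·1 + 4·9·1 + 10·3·8 + 4·1·3 + 10·9·5 = 743 ≡ 6.
  S = (8, 9, 6) ≠ 0, so r is not a codeword (an error is present).
Step 3: locate the error. For a single error e at position i, S_ℓ = v_i·e·α_i^ℓ, so α_err = S_1/S_0.
  S_0^{−1} = 8^{−1} = 7 (mod 11), so α_err = 9·7 = 63 ≡ 8 = α_2. Error position i = 2.
  Consistency check: S_2/S_1 = 6·5 = 30 ≡ 8 = α_err ✓ (single-error assumption holds).
Step 4: error magnitude e = S_0/v_2 = S_0·∏_{j≠2}(α_2 − α_j) = 8·3 = 24 ≡ 2 (mod 11).
Step 5: correct position 2: c_2 = r_2 − e = 1 − 2 ≡ 10 (mod 11). Hence c = [1, 10, 8, 3, 5].
  Check: interpolating c through the α_i gives m(x) = 2 + 1·x (degree < 2) with m(α_i) = c_i for every i, so c is indeed a codeword.


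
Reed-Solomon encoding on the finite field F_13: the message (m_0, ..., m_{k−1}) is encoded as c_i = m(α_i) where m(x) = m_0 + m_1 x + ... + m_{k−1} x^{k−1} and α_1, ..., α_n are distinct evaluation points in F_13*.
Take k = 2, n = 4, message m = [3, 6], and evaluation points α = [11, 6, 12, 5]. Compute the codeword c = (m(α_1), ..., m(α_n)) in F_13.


c = [4, 0, 10, 7]

Message polynomial: m(x) = 3 + 6·x (mod 13).
For each evaluation point α_i, compute m(α_i) mod 13:
  α_1 = 11: Horner steps 6 → 4, so m(11) = 4.
  α_2 = 6: Horner steps 6 → 0, so m(6) = 0.
  α_3 = 12: Horner steps 6 → 10, so m(12) = 10.
  α_4 = 5: Horner steps 6 → 7, so m(5) = 7.
Codeword c = [4, 0, 10, 7] ∈ F_13^4.


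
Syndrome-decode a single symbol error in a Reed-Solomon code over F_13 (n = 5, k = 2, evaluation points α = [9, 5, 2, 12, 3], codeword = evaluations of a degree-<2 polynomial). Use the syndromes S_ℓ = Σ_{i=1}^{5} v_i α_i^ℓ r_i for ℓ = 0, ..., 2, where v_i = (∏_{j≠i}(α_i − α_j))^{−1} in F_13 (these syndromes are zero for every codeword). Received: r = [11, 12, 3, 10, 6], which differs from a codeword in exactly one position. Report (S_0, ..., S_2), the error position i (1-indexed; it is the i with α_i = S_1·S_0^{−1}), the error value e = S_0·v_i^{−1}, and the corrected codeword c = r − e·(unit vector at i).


S = (11, 2, 11), error at position 4, error magnitude e = 3, c = [11, 12, 3, 7, 6].

Step 1: column multipliers v_i = (∏_{j≠i}(α_i − α_j))^{−1} mod 13.
  i = 1 (α = 9): (9−5)(9−2)(9−12)(9−3) = 4·7·(−3)·6 = −504 ≡ 3, so v_1 = 3^{−1} = 9 (mod 13).
  i = 2 (α = 5): (5−9)(5−2)(5−12)(5−3) = (−4)·3·(−7)·2 = 168 ≡ 12, so v_2 = 12^{−1} = 12 (mod 13).
  i = 3 (α = 2): (2−9)(2−5)(2−12)(2−3) = (−7)·(−3)·(−10)·(−1) = 210 ≡ 2, so v_3 = 2^{−1} = 7 (mod 13).
  i = 4 (α = 12): (12−9)(12−5)(12−2)(12−3) = 3·7·10·9 = 1890 ≡ 5, so v_4 = 5^{−1} = 8 (mod 13).
  i = 5 (α = 3): (3−9)(3−5)(3−2)(3−12) = (−6)·(−2)·1·(−9) = −108 ≡ 9, so v_5 = 9^{−1} = 3 (mod 13).
  v = [9, 12, 7, 8, 3].
Step 2: syndromes of r = [11, 12, 3, 10, 6] (all sums mod 13).
  S_0 = Σ v_i r_i = 9·11 + 12·12 + 7·3 + 8·10 + 3·6 = 362 ≡ 11.
  S_1 = Σ v_i α_i r_i = 9·9·11 + 12·5·12 + 7·2·3 + 8·12·10 + 3·3·6 = 2667 ≡ 2.
  α_i^2 mod 13 = [3, 12, 4, 1, 9].
  S_2 = Σ v_i α_i^2 r_i = 9·3·11 + 12·12·12 + 7·4·3 + 8·1·10 + 3·9·6 = 2351 ≡ 11.
  S = (11, 2, 11) ≠ 0, so r is not a codeword (an error is present).
Step 3: locate the error. For a single error e at position i, S_ℓ = v_i·e·α_i^ℓ, so α_err = S_1/S_0.
  S_0^{−1} = 11^{−1} = 6 (mod 13), so α_err = 2·6 = 12 ≡ 12 = α_4. Error position i = 4.
  Consistency check: S_2/S_1 = 11·7 = 77 ≡ 12 = α_err ✓ (single-error assumption holds).
Step 4: error magnitude e = S_0/v_4 = S_0·∏_{j≠4}(α_4 − α_j) = 11·5 = 55 ≡ 3 (mod 13).
Step 5: correct position 4: c_4 = r_4 − e = 10 − 3 ≡ 7 (mod 13). Hence c = [11, 12, 3, 7, 6].
  Check: interpolating c through the α_i gives m(x) = 10 + 3·x (degree < 2) with m(α_i) = c_i for every i, so c is indeed a codeword.


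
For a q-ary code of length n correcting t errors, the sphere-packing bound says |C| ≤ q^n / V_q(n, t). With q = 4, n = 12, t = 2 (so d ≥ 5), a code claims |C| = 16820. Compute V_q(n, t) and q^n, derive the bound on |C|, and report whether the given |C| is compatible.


V_q(n, t) = 631, q^n = 16777216, Hamming bound = 26588, |C| = 16820 ≤ bound (satisfied).

Step 1: Compute V_q(n, t) = Σ_{j=0}^2 C(n, j) (q−1)^j.
  j = 0: C(12,0)·(3)^0 = 1·1 = 1.
  j = 1: C(12,1)·(3)^1 = 12·3 = 36.
  j = 2: C(12,2)·(3)^2 = 66·9 = 594.
  V_q(n, t) = 1 + 36 + 594 = 631.
Step 2: q^n = 4^12 = 16777216.
Step 3: Hamming bound ⌊q^n / V_q(n,t)⌋ = ⌊16777216/631⌋ = 26588.
Step 4: Compare |C| = 16820 to 26588: satisfied.
The claimed |C| lies below the Hamming bound.


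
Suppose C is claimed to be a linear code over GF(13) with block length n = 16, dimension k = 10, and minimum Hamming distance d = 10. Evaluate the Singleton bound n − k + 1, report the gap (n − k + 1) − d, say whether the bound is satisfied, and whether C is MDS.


Singleton RHS = n − k + 1 = 7, slack = -3, bound violated (no such code; not MDS).

Singleton bound: d ≤ n − k + 1.
Here n = 16, k = 10, so n − k + 1 = 7.
Given d = 10, check d ≤ 7: NO.
Slack = (n − k + 1) − d = -3.
The slack is negative: d = 10 exceeds n − k + 1 = 7 by 3, so the Singleton bound is violated and no linear [16, 10, 10]_13 code can exist. In particular it is not MDS (MDS requires d = n − k + 1 exactly).
Description: the claimed parameters are [16, 10, 10]_13; such a code would be impossible (violates the Singleton bound).


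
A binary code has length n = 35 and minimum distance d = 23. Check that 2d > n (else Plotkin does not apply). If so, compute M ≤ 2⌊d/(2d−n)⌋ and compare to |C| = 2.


Plotkin bound M ≤ 4; given |C| = 2 ≤ bound (satisfied).

Check applicability: 2d = 46, n = 35.
2d − n = 11 > 0, so Plotkin applies.
Compute d/(2d−n) = 23/11 ≈ 2.0909.
⌊d/(2d−n)⌋ = 2.
Plotkin bound: M ≤ 2·2 = 4.
Given |C| = 2, check: satisfied.
This |C| is below the Plotkin bound.


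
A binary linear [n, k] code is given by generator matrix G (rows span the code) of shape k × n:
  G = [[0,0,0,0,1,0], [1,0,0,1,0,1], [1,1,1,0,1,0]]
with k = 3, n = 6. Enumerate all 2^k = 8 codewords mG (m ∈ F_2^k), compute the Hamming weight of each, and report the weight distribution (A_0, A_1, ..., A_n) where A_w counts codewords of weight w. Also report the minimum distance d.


Weight distribution: A_0 = 1, A_1 = 1, A_3 = 2, A_4 = 3, A_5 = 1. Minimum distance d = 1.

Enumerate all 2^3 = 8 messages m ∈ F_2^3.
For each, compute codeword c = mG in F_2^6, then tally its weight.
  m = 000 → c = 000000, weight = 0.
  m = 100 → c = 000010, weight = 1.
  m = 010 → c = 100101, weight = 3.
  m = 110 → c = 100111, weight = 4.
  m = 001 → c = 111010, weight = 4.
  m = 101 → c = 111000, weight = 3.
  m = 011 → c = 011111, weight = 5.
  m = 111 → c = 011101, weight = 4.
Tally weights:
  weight 0: 1 codewords.
  weight 1: 1 codewords.
  weight 3: 2 codewords.
  weight 4: 3 codewords.
  weight 5: 1 codewords.
Minimum distance d = smallest w > 0 with A_w > 0 = 1.
Sanity: Σ A_w = 8 = 2^3 = 8 ✓.


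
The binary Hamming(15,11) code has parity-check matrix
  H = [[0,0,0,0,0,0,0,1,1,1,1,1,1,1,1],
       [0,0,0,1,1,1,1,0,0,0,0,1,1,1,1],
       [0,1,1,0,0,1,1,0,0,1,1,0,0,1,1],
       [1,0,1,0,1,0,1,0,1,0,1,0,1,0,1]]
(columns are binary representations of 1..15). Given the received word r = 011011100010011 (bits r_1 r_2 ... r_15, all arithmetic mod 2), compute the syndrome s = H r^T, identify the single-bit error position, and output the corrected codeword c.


s = (1, 1, 1, 1)^T, error position = 15, corrected codeword c = 011011100010010

Compute s = H r^T mod 2 one row at a time:
  s_1 = 0 + 0 + 0 + 1 + 0 + 0 + 1 + 1 = 3 ≡ 1 (mod 2).
  s_2 = 0 + 1 + 1 + 1 + 0 + 0 + 1 + 1 = 5 ≡ 1 (mod 2).
  s_3 = 1 + 1 + 1 + 1 + 0 + 1 + 1 + 1 = 7 ≡ 1 (mod 2).
  s_4 = 0 + 1 + 1 + 1 + 0 + 1 + 0 + 1 = 5 ≡ 1 (mod 2).
s = (1, 1, 1, 1)^T — this equals column 15 of H (binary 1111), so error is at position 15.
Correct: flip bit 15 of r = 011011100010011 to get c = 011011100010010.


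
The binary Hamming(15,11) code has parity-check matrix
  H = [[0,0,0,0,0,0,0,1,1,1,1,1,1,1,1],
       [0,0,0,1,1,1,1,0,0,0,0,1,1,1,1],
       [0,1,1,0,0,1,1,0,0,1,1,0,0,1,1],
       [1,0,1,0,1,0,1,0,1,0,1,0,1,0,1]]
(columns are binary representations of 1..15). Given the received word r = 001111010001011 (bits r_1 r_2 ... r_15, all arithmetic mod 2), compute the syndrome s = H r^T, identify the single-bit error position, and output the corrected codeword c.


s = (0, 0, 0, 1)^T, error position = 1, corrected codeword c = 101111010001011

Compute s = H r^T mod 2 one row at a time:
  s_1 = 1 + 0 + 0 + 0 + 1 + 0 + 1 + 1 = 4 ≡ 0 (mod 2).
  s_2 = 1 + 1 + 1 + 0 + 1 + 0 + 1 + 1 = 6 ≡ 0 (mod 2).
  s_3 = 0 + 1 + 1 + 0 + 0 + 0 + 1 + 1 = 4 ≡ 0 (mod 2).
  s_4 = 0 + 1 + 1 + 0 + 0 + 0 + 0 + 1 = 3 ≡ 1 (mod 2).
s = (0, 0, 0, 1)^T — this equals column 1 of H (binary 0001), so error is at position 1.
Correct: flip bit 1 of r = 001111010001011 to get c = 101111010001011.


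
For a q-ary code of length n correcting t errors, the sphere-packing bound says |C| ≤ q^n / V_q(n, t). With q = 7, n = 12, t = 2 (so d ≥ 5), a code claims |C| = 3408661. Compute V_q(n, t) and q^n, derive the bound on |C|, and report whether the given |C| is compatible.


V_q(n, t) = 2449, q^n = 13841287201, Hamming bound = 5651811, |C| = 3408661 ≤ bound (satisfied).

Step 1: Compute V_q(n, t) = Σ_{j=0}^2 C(n, j) (q−1)^j.
  j = 0: C(12,0)·(6)^0 = 1·1 = 1.
  j = 1: C(12,1)·(6)^1 = 12·6 = 72.
  j = 2: C(12,2)·(6)^2 = 66·36 = 2376.
  V_q(n, t) = 1 + 72 + 2376 = 2449.
Step 2: q^n = 7^12 = 13841287201.
Step 3: Hamming bound ⌊q^n / V_q(n,t)⌋ = ⌊13841287201/2449⌋ = 5651811.
Step 4: Compare |C| = 3408661 to 5651811: satisfied.
The claimed |C| lies below the Hamming bound.


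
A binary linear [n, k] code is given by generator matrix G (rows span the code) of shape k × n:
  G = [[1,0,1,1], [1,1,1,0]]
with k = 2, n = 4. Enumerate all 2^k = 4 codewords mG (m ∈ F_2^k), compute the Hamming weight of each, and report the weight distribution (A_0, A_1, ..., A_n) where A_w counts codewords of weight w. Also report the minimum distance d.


Weight distribution: A_0 = 1, A_2 = 1, A_3 = 2. Minimum distance d = 2.

Enumerate all 2^2 = 4 messages m ∈ F_2^2.
For each, compute codeword c = mG in F_2^4, then tally its weight.
  m = 00 → c = 0000, weight = 0.
  m = 10 → c = 1011, weight = 3.
  m = 01 → c = 1110, weight = 3.
  m = 11 → c = 0101, weight = 2.
Tally weights:
  weight 0: 1 codewords.
  weight 2: 1 codewords.
  weight 3: 2 codewords.
Minimum distance d = smallest w > 0 with A_w > 0 = 2.
Sanity: Σ A_w = 4 = 2^2 = 4 ✓.


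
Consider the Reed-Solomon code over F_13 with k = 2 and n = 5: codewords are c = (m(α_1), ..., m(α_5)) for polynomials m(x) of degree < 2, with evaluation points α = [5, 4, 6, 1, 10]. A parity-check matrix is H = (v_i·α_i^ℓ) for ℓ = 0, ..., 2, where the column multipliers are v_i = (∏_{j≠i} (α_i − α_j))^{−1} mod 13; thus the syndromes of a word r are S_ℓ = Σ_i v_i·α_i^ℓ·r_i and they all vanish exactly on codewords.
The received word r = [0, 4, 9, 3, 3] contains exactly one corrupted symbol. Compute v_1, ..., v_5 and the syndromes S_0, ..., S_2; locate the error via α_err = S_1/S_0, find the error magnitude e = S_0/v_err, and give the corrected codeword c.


S = (10, 9, 12), error at position 5, error magnitude e = 10, c = [0, 4, 9, 3, 6].

Step 1: column multipliers v_i = (∏_{j≠i}(α_i − α_j))^{−1} mod 13.
  i = 1 (α = 5): (5−4)(5−6)(5−1)(5−10) = 1·(−1)·4·(−5) = 20 ≡ 7, so v_1 = 7^{−1} = 2 (mod 13).
  i = 2 (α = 4): (4−5)(4−6)(4−1)(4−10) = (−1)·(−2)·3·(−6) = −36 ≡ 3, so v_2 = 3^{−1} = 9 (mod 13).
  i = 3 (α = 6): (6−5)(6−4)(6−1)(6−10) = 1·2·5·(−4) = −40 ≡ 12, so v_3 = 12^{−1} = 12 (mod 13).
  i = 4 (α = 1): (1−5)(1−4)(1−6)(1−10) = (−4)·(−3)·(−5)·(−9) = 540 ≡ 7, so v_4 = 7^{−1} = 2 (mod 13).
  i = 5 (α = 10): (10−5)(10−4)(10−6)(10−1) = 5·6·4·9 = 1080 ≡ 1, so v_5 = 1^{−1} = 1 (mod 13).
  v = [2, 9, 12, 2, 1].
Step 2: syndromes of r = [0, 4, 9, 3, 3] (all sums mod 13).
  S_0 = Σ v_i r_i = 2·0 + 9·4 + 12·9 + 2·3 + 1·3 = 153 ≡ 10.
  S_1 = Σ v_i α_i r_i = 2·5·0 + 9·4·4 + 12·6·9 + 2·1·3 + 1·10·3 = 828 ≡ 9.
  α_i^2 mod 13 = [12, 3, 10, 1, 9].
  S_2 = Σ v_i α_i^2 r_i = 2·12·0 + 9·3·4 + 12·10·9 + 2·1·3 + 1·9·3 = 1221 ≡ 12.
  S = (10, 9, 12) ≠ 0, so r is not a codeword (an error is present).
Step 3: locate the error. For a single error e at position i, S_ℓ = v_i·e·α_i^ℓ, so α_err = S_1/S_0.
  S_0^{−1} = 10^{−1} = 4 (mod 13), so α_err = 9·4 = 36 ≡ 10 = α_5. Error position i = 5.
  Consistency check: S_2/S_1 = 12·3 = 36 ≡ 10 = α_err ✓ (single-error assumption holds).
Step 4: error magnitude e = S_0/v_5 = S_0·∏_{j≠5}(α_5 − α_j) = 10·1 = 10 ≡ 10 (mod 13).
Step 5: correct position 5: c_5 = r_5 − e = 3 − 10 ≡ 6 (mod 13). Hence c = [0, 4, 9, 3, 6].
  Check: interpolating c through the α_i gives m(x) = 7 + 9·x (degree < 2) with m(α_i) = c_i for every i, so c is indeed a codeword.


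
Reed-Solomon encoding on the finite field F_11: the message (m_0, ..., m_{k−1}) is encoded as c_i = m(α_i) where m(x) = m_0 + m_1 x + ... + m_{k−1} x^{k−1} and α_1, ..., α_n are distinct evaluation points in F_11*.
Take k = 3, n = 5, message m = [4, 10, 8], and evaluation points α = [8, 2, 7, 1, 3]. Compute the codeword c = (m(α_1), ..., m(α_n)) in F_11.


c = [2, 1, 4, 0, 7]

Message polynomial: m(x) = 4 + 10·x + 8·x^2 (mod 11).
For each evaluation point α_i, compute m(α_i) mod 11:
  α_1 = 8: Horner steps 8 → 8 → 2, so m(8) = 2.
  α_2 = 2: Horner steps 8 → 4 → 1, so m(2) = 1.
  α_3 = 7: Horner steps 8 → 0 → 4, so m(7) = 4.
  α_4 = 1: Horner steps 8 → 7 → 0, so m(1) = 0.
  α_5 = 3: Horner steps 8 → 1 → 7, so m(3) = 7.
Codeword c = [2, 1, 4, 0, 7] ∈ F_11^5.


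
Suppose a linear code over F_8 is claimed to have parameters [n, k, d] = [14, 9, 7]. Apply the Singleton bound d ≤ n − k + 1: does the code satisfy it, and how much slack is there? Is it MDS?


Singleton RHS = n − k + 1 = 6, slack = -1, bound violated (no such code; not MDS).

Singleton bound: d ≤ n − k + 1.
Here n = 14, k = 9, so n − k + 1 = 6.
Given d = 7, check d ≤ 6: NO.
Slack = (n − k + 1) − d = -1.
The slack is negative: d = 7 exceeds n − k + 1 = 6 by 1, so the Singleton bound is violated and no linear [14, 9, 7]_8 code can exist. In particular it is not MDS (MDS requires d = n − k + 1 exactly).
Description: the claimed parameters are [14, 9, 7]_8; such a code would be impossible (violates the Singleton bound).


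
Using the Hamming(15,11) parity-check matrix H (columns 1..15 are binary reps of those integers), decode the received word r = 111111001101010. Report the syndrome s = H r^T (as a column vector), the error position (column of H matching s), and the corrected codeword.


s = (0, 1, 1, 0)^T, error position = 6, corrected codeword c = 111110001101010

Compute s = H r^T mod 2 one row at a time:
  s_1 = 0 + 1 + 1 + 0 + 1 + 0 + 1 + 0 = 4 ≡ 0 (mod 2).
  s_2 = 1 + 1 + 1 + 0 + 1 + 0 + 1 + 0 = 5 ≡ 1 (mod 2).
  s_3 = 1 + 1 + 1 + 0 + 1 + 0 + 1 + 0 = 5 ≡ 1 (mod 2).
  s_4 = 1 + 1 + 1 + 0 + 1 + 0 + 0 + 0 = 4 ≡ 0 (mod 2).
s = (0, 1, 1, 0)^T — this equals column 6 of H (binary 0110), so error is at position 6.
Correct: flip bit 6 of r = 111111001101010 to get c = 111110001101010.


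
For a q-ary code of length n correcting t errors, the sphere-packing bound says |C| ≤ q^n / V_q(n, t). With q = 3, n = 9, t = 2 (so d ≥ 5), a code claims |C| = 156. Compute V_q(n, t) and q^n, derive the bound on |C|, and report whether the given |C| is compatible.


V_q(n, t) = 163, q^n = 19683, Hamming bound = 120, |C| = 156 > bound (violated).

Step 1: Compute V_q(n, t) = Σ_{j=0}^2 C(n, j) (q−1)^j.
  j = 0: C(9,0)·(2)^0 = 1·1 = 1.
  j = 1: C(9,1)·(2)^1 = 9·2 = 18.
  j = 2: C(9,2)·(2)^2 = 36·4 = 144.
  V_q(n, t) = 1 + 18 + 144 = 163.
Step 2: q^n = 3^9 = 19683.
Step 3: Hamming bound ⌊q^n / V_q(n,t)⌋ = ⌊19683/163⌋ = 120.
Step 4: Compare |C| = 156 to 120: violated.
The claimed |C| lies above the Hamming bound, so no 3-ary code of length 9 with d ≥ 5 can have 156 codewords.


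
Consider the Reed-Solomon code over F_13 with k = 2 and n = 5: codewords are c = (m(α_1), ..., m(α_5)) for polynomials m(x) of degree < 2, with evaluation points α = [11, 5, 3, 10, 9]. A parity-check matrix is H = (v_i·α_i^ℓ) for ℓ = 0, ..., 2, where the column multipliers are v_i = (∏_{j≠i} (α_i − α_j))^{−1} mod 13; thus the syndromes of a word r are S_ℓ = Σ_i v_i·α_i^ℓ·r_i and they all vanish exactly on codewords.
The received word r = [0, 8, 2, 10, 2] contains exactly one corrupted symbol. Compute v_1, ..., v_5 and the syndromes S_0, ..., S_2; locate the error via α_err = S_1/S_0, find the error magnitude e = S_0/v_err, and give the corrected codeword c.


S = (11, 8, 7), error at position 5, error magnitude e = 8, c = [0, 8, 2, 10, 7].

Step 1: column multipliers v_i = (∏_{j≠i}(α_i − α_j))^{−1} mod 13.
  i = 1 (α = 11): (11−5)(11−3)(11−10)(11−9) = 6·8·1·2 = 96 ≡ 5, so v_1 = 5^{−1} = 8 (mod 13).
  i = 2 (α = 5): (5−11)(5−3)(5−10)(5−9) = (−6)·2·(−5)·(−4) = −240 ≡ 7, so v_2 = 7^{−1} = 2 (mod 13).
  i = 3 (α = 3): (3−11)(3−5)(3−10)(3−9) = (−8)·(−2)·(−7)·(−6) = 672 ≡ 9, so v_3 = 9^{−1} = 3 (mod 13).
  i = 4 (α = 10): (10−11)(10−5)(10−3)(10−9) = (−1)·5·7·1 = −35 ≡ 4, so v_4 = 4^{−1} = 10 (mod 13).
  i = 5 (α = 9): (9−11)(9−5)(9−3)(9−10) = (−2)·4·6·(−1) = 48 ≡ 9, so v_5 = 9^{−1} = 3 (mod 13).
  v = [8, 2, 3, 10, 3].
Step 2: syndromes of r = [0, 8, 2, 10, 2] (all sums mod 13).
  S_0 = Σ v_i r_i = 8·0 + 2·8 + 3·2 + 10·10 + 3·2 = 128 ≡ 11.
  S_1 = Σ v_i α_i r_i = 8·11·0 + 2·5·8 + 3·3·2 + 10·10·10 + 3·9·2 = 1152 ≡ 8.
  α_i^2 mod 13 = [4, 12, 9, 9, 3].
  S_2 = Σ v_i α_i^2 r_i = 8·4·0 + 2·12·8 + 3·9·2 + 10·9·10 + 3·3·2 = 1164 ≡ 7.
  S = (11, 8, 7) ≠ 0, so r is not a codeword (an error is present).
Step 3: locate the error. For a single error e at position i, S_ℓ = v_i·e·α_i^ℓ, so α_err = S_1/S_0.
  S_0^{−1} = 11^{−1} = 6 (mod 13), so α_err = 8·6 = 48 ≡ 9 = α_5. Error position i = 5.
  Consistency check: S_2/S_1 = 7·5 = 35 ≡ 9 = α_err ✓ (single-error assumption holds).
Step 4: error magnitude e = S_0/v_5 = S_0·∏_{j≠5}(α_5 − α_j) = 11·9 = 99 ≡ 8 (mod 13).
Step 5: correct position 5: c_5 = r_5 − e = 2 − 8 ≡ 7 (mod 13). Hence c = [0, 8, 2, 10, 7].
  Check: interpolating c through the α_i gives m(x) = 6 + 3·x (degree < 2) with m(α_i) = c_i for every i, so c is indeed a codeword.


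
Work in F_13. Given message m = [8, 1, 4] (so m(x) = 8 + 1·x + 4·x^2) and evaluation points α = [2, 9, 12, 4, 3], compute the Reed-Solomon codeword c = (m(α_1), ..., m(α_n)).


c = [0, 3, 11, 11, 8]

Message polynomial: m(x) = 8 + 1·x + 4·x^2 (mod 13).
For each evaluation point α_i, compute m(α_i) mod 13:
  α_1 = 2: Horner steps 4 → 9 → 0, so m(2) = 0.
  α_2 = 9: Horner steps 4 → 11 → 3, so m(9) = 3.
  α_3 = 12: Horner steps 4 → 10 → 11, so m(12) = 11.
  α_4 = 4: Horner steps 4 → 4 → 11, so m(4) = 11.
  α_5 = 3: Horner steps 4 → 0 → 8, so m(3) = 8.
Codeword c = [0, 3, 11, 11, 8] ∈ F_13^5.


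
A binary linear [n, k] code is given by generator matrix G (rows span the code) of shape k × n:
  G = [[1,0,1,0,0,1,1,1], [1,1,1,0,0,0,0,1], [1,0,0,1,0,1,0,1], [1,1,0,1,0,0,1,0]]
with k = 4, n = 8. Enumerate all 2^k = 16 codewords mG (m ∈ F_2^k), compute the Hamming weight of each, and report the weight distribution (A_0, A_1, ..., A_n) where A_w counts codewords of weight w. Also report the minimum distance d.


Weight distribution: A_0 = 1, A_1 = 1, A_3 = 4, A_4 = 7, A_5 = 3. Minimum distance d = 1.

Enumerate all 2^4 = 16 messages m ∈ F_2^4.
For each, compute codeword c = mG in F_2^8, then tally its weight.
  m = 0000 → c = 00000000, weight = 0.
  m = 1000 → c = 10100111, weight = 5.
  m = 0100 → c = 11100001, weight = 4.
  m = 1100 → c = 01000110, weight = 3.
  m = 0010 → c = 10010101, weight = 4.
  m = 1010 → c = 00110010, weight = 3.
  m = 0110 → c = 01110100, weight = 4.
  m = 1110 → c = 11010011, weight = 5.
  m = 0001 → c = 11010010, weight = 4.
  m = 1001 → c = 01110101, weight = 5.
  m = 0101 → c = 00110011, weight = 4.
  m = 1101 → c = 10010100, weight = 3.
  m = 0011 → c = 01000111, weight = 4.
  m = 1011 → c = 11100000, weight = 3.
  m = 0111 → c = 10100110, weight = 4.
  m = 1111 → c = 00000001, weight = 1.
Tally weights:
  weight 0: 1 codewords.
  weight 1: 1 codewords.
  weight 3: 4 codewords.
  weight 4: 7 codewords.
  weight 5: 3 codewords.
Minimum distance d = smallest w > 0 with A_w > 0 = 1.
Sanity: Σ A_w = 16 = 2^4 = 16 ✓.


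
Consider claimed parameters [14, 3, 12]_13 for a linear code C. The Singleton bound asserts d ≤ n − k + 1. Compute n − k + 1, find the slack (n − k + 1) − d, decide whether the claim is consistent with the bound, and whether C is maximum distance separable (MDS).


Singleton RHS = n − k + 1 = 12, slack = 0, bound satisfied, MDS.

Singleton bound: d ≤ n − k + 1.
Here n = 14, k = 3, so n − k + 1 = 12.
Given d = 12, check d ≤ 12: YES.
Slack = (n − k + 1) − d = 0.
The code is MDS (slack = 0).
Description: the claimed parameters are [14, 3, 12]_13; such a code would be MDS (meets Singleton bound).


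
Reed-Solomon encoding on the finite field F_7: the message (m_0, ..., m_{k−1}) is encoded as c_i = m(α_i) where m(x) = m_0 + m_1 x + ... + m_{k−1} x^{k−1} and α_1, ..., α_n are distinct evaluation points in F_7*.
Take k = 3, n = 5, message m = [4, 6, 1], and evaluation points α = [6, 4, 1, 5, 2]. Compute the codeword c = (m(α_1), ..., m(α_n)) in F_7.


c = [6, 2, 4, 3, 6]

Message polynomial: m(x) = 4 + 6·x + 1·x^2 (mod 7).
For each evaluation point α_i, compute m(α_i) mod 7:
  α_1 = 6: Horner steps 1 → 5 → 6, so m(6) = 6.
  α_2 = 4: Horner steps 1 → 3 → 2, so m(4) = 2.
  α_3 = 1: Horner steps 1 → 0 → 4, so m(1) = 4.
  α_4 = 5: Horner steps 1 → 4 → 3, so m(5) = 3.
  α_5 = 2: Horner steps 1 → 1 → 6, so m(2) = 6.
Codeword c = [6, 2, 4, 3, 6] ∈ F_7^5.
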